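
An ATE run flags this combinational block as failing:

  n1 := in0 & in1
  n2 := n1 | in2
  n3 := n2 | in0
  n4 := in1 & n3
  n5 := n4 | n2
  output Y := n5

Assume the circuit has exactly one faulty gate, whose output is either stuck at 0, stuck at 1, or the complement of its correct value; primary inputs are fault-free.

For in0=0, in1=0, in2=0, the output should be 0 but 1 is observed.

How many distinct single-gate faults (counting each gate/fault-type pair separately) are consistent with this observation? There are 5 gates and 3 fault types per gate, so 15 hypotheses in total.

Fault-free: n1=0, n2=0, n3=0, n4=0, n5=0 → 0. Observed 1.
  n1: stuck-at-1, inverted output ✓; others ✗
  n2: stuck-at-1, inverted output ✓; others ✗
  n3: none of the 3 fault types match ✗
  n4: stuck-at-1, inverted output ✓; others ✗
  n5: stuck-at-1, inverted output ✓; others ✗
Consistent faults: {n1 stuck-at-1, n1 inverted output, n2 stuck-at-1, n2 inverted output, n4 stuck-at-1, n4 inverted output, n5 stuck-at-1, n5 inverted output} — 8 in all.

8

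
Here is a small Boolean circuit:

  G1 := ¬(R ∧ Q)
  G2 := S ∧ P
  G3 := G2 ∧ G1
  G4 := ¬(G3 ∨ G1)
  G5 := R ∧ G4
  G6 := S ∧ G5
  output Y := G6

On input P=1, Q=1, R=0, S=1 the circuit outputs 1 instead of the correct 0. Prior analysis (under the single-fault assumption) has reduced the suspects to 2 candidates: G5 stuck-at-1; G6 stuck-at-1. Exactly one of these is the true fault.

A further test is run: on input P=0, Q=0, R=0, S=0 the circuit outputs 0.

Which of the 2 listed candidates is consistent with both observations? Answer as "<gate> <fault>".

G5 stuck-at-1

Evaluate each candidate on input P=0, Q=0, R=0, S=0:
  G5 stuck-at-1: G1=1, G2=0, G3=0, G4=0, G5=1 [stuck-at-1], G6=0 → 0 — matches
  G6 stuck-at-1: G1=1, G2=0, G3=0, G4=0, G5=0, G6=1 [stuck-at-1] → 1 — eliminated
Only G5 stuck-at-1 reproduces the observed 0.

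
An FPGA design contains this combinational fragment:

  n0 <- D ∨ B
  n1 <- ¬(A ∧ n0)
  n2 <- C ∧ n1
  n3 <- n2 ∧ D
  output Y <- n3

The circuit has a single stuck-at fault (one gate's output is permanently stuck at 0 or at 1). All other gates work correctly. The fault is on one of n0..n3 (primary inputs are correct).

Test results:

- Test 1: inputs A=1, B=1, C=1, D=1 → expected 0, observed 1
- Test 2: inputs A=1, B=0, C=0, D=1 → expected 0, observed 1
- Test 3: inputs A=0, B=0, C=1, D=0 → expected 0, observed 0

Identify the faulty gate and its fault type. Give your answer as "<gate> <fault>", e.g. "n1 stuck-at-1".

n2 stuck-at-1

Fault-free values for test 1 (A=1, B=1, C=1, D=1): n0=1, n1=0, n2=0, n3=0, giving Y=0. Observed 1.
Test 1: faults giving observed 1 are {n0 stuck-at-0, n1 stuck-at-1, n2 stuck-at-1, n3 stuck-at-1}.
Test 2 (A=1, B=0, C=0, D=1): fault-free n0=1, n1=0, n2=0, n3=0 → 0; observed 1. Eliminates n0 stuck-at-0, n1 stuck-at-1.
Test 3 (A=0, B=0, C=1, D=0): fault-free n0=0, n1=1, n2=1, n3=0 → 0; observed 0. Eliminates n3 stuck-at-1.
Only n2 stuck-at-1 is consistent with every test.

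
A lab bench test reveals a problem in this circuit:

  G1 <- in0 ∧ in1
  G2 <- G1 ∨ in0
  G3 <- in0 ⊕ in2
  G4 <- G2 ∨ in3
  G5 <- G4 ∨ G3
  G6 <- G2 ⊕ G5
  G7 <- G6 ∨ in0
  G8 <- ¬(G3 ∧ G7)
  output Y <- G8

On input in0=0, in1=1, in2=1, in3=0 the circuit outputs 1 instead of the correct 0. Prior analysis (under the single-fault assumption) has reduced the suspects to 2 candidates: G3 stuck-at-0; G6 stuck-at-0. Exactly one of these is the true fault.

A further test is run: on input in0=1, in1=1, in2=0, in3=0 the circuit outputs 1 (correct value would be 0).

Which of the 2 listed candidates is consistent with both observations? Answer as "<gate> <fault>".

Evaluate each candidate on input in0=1, in1=1, in2=0, in3=0:
  G3 stuck-at-0: G1=1, G2=1, G3=0 [stuck-at-0], G4=1, G5=1, G6=0, G7=1, G8=1 → 1 — matches
  G6 stuck-at-0: G1=1, G2=1, G3=1, G4=1, G5=1, G6=0 [stuck-at-0], G7=1, G8=0 → 0 — eliminated
Only G3 stuck-at-0 reproduces the observed 1.

G3 stuck-at-0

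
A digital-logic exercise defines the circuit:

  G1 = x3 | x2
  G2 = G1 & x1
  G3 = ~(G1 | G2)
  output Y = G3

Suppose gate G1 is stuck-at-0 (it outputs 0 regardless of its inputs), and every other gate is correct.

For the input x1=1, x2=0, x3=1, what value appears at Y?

1

Propagate with G1 forced: G1=0 [stuck-at-0], G2=0, G3=1.
So Y = 1. (Without the fault it would be 0.)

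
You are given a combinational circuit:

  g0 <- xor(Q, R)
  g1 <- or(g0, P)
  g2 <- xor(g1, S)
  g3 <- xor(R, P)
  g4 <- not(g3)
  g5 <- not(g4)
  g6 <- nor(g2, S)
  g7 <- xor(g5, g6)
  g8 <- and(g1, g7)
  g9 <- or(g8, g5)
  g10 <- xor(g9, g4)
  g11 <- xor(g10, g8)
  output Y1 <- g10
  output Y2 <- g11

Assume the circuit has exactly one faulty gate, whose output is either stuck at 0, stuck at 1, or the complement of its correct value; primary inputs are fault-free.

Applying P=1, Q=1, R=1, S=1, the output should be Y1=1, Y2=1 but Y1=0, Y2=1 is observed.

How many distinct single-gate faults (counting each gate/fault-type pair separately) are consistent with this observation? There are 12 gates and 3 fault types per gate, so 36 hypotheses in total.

Fault-free: g0=0, g1=1, g2=0, g3=0, g4=1, g5=0, g6=0, g7=0, g8=0, g9=0, g10=1, g11=1 → Y1=1, Y2=1. Observed Y1=0, Y2=1.
  g0: none of the 3 fault types match ✗
  g1: none of the 3 fault types match ✗
  g2: none of the 3 fault types match ✗
  g3: none of the 3 fault types match ✗
  g4: none of the 3 fault types match ✗
  g5: stuck-at-1, inverted output ✓; others ✗
  g6: stuck-at-1, inverted output ✓; others ✗
  g7: stuck-at-1, inverted output ✓; others ✗
  g8: stuck-at-1, inverted output ✓; others ✗
  g9: none of the 3 fault types match ✗
  g10: none of the 3 fault types match ✗
  g11: none of the 3 fault types match ✗
Consistent faults: {g5 stuck-at-1, g5 inverted output, g6 stuck-at-1, g6 inverted output, g7 stuck-at-1, g7 inverted output, g8 stuck-at-1, g8 inverted output} — 8 in all.

8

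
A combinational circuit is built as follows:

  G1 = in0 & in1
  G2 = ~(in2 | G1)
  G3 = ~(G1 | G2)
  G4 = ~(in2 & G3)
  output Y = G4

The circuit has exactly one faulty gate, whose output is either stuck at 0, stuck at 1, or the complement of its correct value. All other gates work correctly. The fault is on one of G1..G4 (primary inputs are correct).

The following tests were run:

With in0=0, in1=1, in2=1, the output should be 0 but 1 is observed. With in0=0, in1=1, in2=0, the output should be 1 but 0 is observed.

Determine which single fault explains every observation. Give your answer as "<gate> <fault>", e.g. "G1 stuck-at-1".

Fault-free values for test 1 (in0=0, in1=1, in2=1): G1=0, G2=0, G3=1, G4=0, giving Y=0. Observed 1.
Test 1: faults giving observed 1 are {G1 stuck-at-1, G1 inverted output, G2 stuck-at-1, G2 inverted output, G3 stuck-at-0, G3 inverted output, G4 stuck-at-1, G4 inverted output}.
Test 2 (in0=0, in1=1, in2=0): fault-free G1=0, G2=1, G3=0, G4=1 → 1; observed 0. Eliminates G1 stuck-at-1, G1 inverted output, G2 stuck-at-1, G2 inverted output, G3 stuck-at-0, G3 inverted output, G4 stuck-at-1.
Only G4 inverted output is consistent with every test.

G4 inverted output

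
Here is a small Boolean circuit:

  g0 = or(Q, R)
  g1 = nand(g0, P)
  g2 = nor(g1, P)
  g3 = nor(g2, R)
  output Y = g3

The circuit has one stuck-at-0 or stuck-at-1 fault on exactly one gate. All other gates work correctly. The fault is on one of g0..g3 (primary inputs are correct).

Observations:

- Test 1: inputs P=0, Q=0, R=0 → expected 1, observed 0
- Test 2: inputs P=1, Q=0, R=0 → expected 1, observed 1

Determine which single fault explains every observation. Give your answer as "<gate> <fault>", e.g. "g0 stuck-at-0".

g1 stuck-at-0

Fault-free values for test 1 (P=0, Q=0, R=0): g0=0, g1=1, g2=0, g3=1, giving Y=1. Observed 0.
Test 1: faults giving observed 0 are {g1 stuck-at-0, g2 stuck-at-1, g3 stuck-at-0}.
Test 2 (P=1, Q=0, R=0): fault-free g0=0, g1=1, g2=0, g3=1 → 1; observed 1. Eliminates g2 stuck-at-1, g3 stuck-at-0.
Only g1 stuck-at-0 is consistent with every test.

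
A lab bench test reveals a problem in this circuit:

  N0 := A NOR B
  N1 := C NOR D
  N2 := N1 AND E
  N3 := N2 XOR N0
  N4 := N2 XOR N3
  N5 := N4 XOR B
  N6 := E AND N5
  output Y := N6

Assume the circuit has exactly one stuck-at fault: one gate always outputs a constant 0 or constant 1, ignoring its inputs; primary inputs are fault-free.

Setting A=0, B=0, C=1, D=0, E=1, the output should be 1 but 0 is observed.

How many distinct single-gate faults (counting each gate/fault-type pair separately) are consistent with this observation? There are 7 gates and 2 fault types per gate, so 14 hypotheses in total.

Fault-free: N0=1, N1=0, N2=0, N3=1, N4=1, N5=1, N6=1 → 1. Observed 0.
  N0 stuck-at-0: output 0 ✓
  N0 stuck-at-1: output 1 ✗
  N1 stuck-at-0: output 1 ✗
  N1 stuck-at-1: output 1 ✗
  N2 stuck-at-0: output 1 ✗
  N2 stuck-at-1: output 1 ✗
  N3 stuck-at-0: output 0 ✓
  N3 stuck-at-1: output 1 ✗
  N4 stuck-at-0: output 0 ✓
  N4 stuck-at-1: output 1 ✗
  N5 stuck-at-0: output 0 ✓
  N5 stuck-at-1: output 1 ✗
  N6 stuck-at-0: output 0 ✓
  N6 stuck-at-1: output 1 ✗
Consistent faults: {N0 stuck-at-0, N3 stuck-at-0, N4 stuck-at-0, N5 stuck-at-0, N6 stuck-at-0} — 5 in all.

5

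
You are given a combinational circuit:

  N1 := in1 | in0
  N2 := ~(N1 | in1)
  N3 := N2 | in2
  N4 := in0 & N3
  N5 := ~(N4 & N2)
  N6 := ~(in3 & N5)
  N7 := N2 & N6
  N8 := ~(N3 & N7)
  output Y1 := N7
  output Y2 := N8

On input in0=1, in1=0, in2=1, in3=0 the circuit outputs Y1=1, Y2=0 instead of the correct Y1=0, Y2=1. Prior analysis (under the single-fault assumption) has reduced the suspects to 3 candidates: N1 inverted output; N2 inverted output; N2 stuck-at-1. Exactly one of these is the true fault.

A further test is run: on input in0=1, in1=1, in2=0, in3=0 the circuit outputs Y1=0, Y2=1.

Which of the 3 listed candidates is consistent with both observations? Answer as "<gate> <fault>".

N1 inverted output

Evaluate each candidate on input in0=1, in1=1, in2=0, in3=0:
  N1 inverted output: N1=0 [inverted output], N2=0, N3=0, N4=0, N5=1, N6=1, N7=0, N8=1 → Y1=0, Y2=1 — matches
  N2 inverted output: N1=1, N2=1 [inverted output], N3=1, N4=1, N5=0, N6=1, N7=1, N8=0 → Y1=1, Y2=0 — eliminated
  N2 stuck-at-1: N1=1, N2=1 [stuck-at-1], N3=1, N4=1, N5=0, N6=1, N7=1, N8=0 → Y1=1, Y2=0 — eliminated
Only N1 inverted output reproduces the observed Y1=0, Y2=1.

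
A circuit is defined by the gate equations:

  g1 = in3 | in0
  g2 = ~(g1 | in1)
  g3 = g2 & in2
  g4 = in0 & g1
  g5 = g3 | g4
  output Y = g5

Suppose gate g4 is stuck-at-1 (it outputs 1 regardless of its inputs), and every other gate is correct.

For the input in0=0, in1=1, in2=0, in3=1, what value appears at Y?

1

Propagate with g4 forced: g1=1, g2=0, g3=0, g4=1 [stuck-at-1], g5=1.
So Y = 1. (Without the fault it would be 0.)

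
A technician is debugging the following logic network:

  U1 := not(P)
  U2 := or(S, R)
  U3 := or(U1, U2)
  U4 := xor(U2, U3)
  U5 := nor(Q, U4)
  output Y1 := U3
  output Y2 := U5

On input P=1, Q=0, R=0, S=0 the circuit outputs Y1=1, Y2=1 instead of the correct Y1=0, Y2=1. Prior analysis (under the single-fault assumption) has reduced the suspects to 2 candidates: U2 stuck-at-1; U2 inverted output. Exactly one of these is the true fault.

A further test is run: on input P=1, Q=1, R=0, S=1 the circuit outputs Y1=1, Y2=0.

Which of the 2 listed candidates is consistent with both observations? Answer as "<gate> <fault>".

U2 stuck-at-1

Evaluate each candidate on input P=1, Q=1, R=0, S=1:
  U2 stuck-at-1: U1=0, U2=1 [stuck-at-1], U3=1, U4=0, U5=0 → Y1=1, Y2=0 — matches
  U2 inverted output: U1=0, U2=0 [inverted output], U3=0, U4=0, U5=0 → Y1=0, Y2=0 — eliminated
Only U2 stuck-at-1 reproduces the observed Y1=1, Y2=0.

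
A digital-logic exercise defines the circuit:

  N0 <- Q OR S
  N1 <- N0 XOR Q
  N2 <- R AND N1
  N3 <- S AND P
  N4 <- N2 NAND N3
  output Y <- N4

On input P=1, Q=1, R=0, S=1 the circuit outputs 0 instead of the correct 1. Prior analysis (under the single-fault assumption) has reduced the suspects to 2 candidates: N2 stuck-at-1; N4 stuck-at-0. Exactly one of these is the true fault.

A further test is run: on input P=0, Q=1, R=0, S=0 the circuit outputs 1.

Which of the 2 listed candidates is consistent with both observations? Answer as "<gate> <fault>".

N2 stuck-at-1

Evaluate each candidate on input P=0, Q=1, R=0, S=0:
  N2 stuck-at-1: N0=1, N1=0, N2=1 [stuck-at-1], N3=0, N4=1 → 1 — matches
  N4 stuck-at-0: N0=1, N1=0, N2=0, N3=0, N4=0 [stuck-at-0] → 0 — eliminated
Only N2 stuck-at-1 reproduces the observed 1.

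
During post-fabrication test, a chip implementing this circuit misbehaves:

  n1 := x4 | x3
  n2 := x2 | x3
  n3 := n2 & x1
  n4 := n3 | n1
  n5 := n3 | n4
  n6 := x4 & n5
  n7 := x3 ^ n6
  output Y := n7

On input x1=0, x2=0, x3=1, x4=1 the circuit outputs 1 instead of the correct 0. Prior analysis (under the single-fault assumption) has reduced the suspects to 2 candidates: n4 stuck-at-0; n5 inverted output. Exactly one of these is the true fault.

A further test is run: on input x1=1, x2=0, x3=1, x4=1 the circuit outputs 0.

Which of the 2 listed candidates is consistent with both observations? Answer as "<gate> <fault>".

Evaluate each candidate on input x1=1, x2=0, x3=1, x4=1:
  n4 stuck-at-0: n1=1, n2=1, n3=1, n4=0 [stuck-at-0], n5=1, n6=1, n7=0 → 0 — matches
  n5 inverted output: n1=1, n2=1, n3=1, n4=1, n5=0 [inverted output], n6=0, n7=1 → 1 — eliminated
Only n4 stuck-at-0 reproduces the observed 0.

n4 stuck-at-0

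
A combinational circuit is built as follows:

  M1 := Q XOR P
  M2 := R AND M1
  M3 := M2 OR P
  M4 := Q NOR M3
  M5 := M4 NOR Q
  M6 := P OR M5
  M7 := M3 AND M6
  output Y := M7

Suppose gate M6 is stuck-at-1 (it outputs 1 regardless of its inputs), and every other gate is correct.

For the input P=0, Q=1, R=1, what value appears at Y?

Propagate with M6 forced: M1=1, M2=1, M3=1, M4=0, M5=0, M6=1 [stuck-at-1], M7=1.
So Y = 1. (Without the fault it would be 0.)

1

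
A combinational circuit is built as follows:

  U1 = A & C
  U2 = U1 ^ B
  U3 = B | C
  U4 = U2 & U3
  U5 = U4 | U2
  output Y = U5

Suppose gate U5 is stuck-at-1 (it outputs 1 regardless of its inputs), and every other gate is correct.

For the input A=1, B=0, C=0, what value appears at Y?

1

Propagate with U5 forced: U1=0, U2=0, U3=0, U4=0, U5=1 [stuck-at-1].
So Y = 1. (Without the fault it would be 0.)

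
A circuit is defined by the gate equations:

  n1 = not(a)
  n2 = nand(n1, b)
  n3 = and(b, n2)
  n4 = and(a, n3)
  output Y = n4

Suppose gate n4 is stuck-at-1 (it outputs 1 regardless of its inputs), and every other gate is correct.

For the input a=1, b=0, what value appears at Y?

Propagate with n4 forced: n1=0, n2=1, n3=0, n4=1 [stuck-at-1].
So Y = 1. (Without the fault it would be 0.)

1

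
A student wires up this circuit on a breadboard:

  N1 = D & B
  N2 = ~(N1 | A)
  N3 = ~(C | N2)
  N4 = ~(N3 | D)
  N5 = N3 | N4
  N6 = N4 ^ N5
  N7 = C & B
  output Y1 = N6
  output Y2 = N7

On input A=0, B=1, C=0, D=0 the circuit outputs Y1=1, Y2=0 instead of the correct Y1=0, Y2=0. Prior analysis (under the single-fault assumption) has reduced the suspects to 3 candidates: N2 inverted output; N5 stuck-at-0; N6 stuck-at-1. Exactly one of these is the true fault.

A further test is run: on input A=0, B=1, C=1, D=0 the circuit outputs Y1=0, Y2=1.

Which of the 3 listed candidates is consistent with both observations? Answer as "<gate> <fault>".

N2 inverted output

Evaluate each candidate on input A=0, B=1, C=1, D=0:
  N2 inverted output: N1=0, N2=0 [inverted output], N3=0, N4=1, N5=1, N6=0, N7=1 → Y1=0, Y2=1 — matches
  N5 stuck-at-0: N1=0, N2=1, N3=0, N4=1, N5=0 [stuck-at-0], N6=1, N7=1 → Y1=1, Y2=1 — eliminated
  N6 stuck-at-1: N1=0, N2=1, N3=0, N4=1, N5=1, N6=1 [stuck-at-1], N7=1 → Y1=1, Y2=1 — eliminated
Only N2 inverted output reproduces the observed Y1=0, Y2=1.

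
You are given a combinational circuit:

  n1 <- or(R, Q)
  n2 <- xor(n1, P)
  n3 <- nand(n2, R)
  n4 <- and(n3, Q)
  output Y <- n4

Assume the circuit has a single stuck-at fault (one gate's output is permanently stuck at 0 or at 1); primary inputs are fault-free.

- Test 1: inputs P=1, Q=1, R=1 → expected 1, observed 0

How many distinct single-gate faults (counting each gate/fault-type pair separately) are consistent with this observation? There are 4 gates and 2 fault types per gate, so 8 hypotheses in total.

Fault-free: n1=1, n2=0, n3=1, n4=1 → 1. Observed 0.
  n1 stuck-at-0: output 0 ✓
  n1 stuck-at-1: output 1 ✗
  n2 stuck-at-0: output 1 ✗
  n2 stuck-at-1: output 0 ✓
  n3 stuck-at-0: output 0 ✓
  n3 stuck-at-1: output 1 ✗
  n4 stuck-at-0: output 0 ✓
  n4 stuck-at-1: output 1 ✗
Consistent faults: {n1 stuck-at-0, n2 stuck-at-1, n3 stuck-at-0, n4 stuck-at-0} — 4 in all.

4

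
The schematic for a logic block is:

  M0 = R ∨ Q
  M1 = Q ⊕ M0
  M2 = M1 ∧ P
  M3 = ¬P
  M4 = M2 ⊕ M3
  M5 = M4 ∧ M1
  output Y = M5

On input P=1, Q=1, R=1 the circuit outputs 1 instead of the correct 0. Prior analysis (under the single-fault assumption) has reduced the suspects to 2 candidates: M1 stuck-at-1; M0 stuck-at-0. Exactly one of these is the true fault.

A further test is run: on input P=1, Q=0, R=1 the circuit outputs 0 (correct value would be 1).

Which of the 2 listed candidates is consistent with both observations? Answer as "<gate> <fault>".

Evaluate each candidate on input P=1, Q=0, R=1:
  M1 stuck-at-1: M0=1, M1=1 [stuck-at-1], M2=1, M3=0, M4=1, M5=1 → 1 — eliminated
  M0 stuck-at-0: M0=0 [stuck-at-0], M1=0, M2=0, M3=0, M4=0, M5=0 → 0 — matches
Only M0 stuck-at-0 reproduces the observed 0.

M0 stuck-at-0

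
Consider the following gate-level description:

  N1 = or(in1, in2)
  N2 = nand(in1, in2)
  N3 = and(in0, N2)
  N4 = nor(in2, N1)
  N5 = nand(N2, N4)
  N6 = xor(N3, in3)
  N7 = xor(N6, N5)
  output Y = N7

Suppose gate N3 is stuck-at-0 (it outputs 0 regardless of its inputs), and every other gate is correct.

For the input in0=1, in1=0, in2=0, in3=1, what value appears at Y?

Propagate with N3 forced: N1=0, N2=1, N3=0 [stuck-at-0], N4=1, N5=0, N6=1, N7=1.
So Y = 1. (Without the fault it would be 0.)

1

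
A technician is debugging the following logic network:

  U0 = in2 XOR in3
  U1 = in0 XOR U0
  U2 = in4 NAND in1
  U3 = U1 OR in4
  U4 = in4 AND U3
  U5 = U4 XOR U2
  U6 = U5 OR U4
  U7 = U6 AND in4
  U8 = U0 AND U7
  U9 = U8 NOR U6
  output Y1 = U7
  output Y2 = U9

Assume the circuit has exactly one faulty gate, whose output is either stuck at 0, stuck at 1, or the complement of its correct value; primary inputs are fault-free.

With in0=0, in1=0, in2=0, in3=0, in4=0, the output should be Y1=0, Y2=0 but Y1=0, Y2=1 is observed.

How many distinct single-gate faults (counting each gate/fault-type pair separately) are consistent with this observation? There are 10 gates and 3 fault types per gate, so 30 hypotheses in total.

Fault-free: U0=0, U1=0, U2=1, U3=0, U4=0, U5=1, U6=1, U7=0, U8=0, U9=0 → Y1=0, Y2=0. Observed Y1=0, Y2=1.
  U0: none of the 3 fault types match ✗
  U1: none of the 3 fault types match ✗
  U2: stuck-at-0, inverted output ✓; others ✗
  U3: none of the 3 fault types match ✗
  U4: none of the 3 fault types match ✗
  U5: stuck-at-0, inverted output ✓; others ✗
  U6: stuck-at-0, inverted output ✓; others ✗
  U7: none of the 3 fault types match ✗
  U8: none of the 3 fault types match ✗
  U9: stuck-at-1, inverted output ✓; others ✗
Consistent faults: {U2 stuck-at-0, U2 inverted output, U5 stuck-at-0, U5 inverted output, U6 stuck-at-0, U6 inverted output, U9 stuck-at-1, U9 inverted output} — 8 in all.

8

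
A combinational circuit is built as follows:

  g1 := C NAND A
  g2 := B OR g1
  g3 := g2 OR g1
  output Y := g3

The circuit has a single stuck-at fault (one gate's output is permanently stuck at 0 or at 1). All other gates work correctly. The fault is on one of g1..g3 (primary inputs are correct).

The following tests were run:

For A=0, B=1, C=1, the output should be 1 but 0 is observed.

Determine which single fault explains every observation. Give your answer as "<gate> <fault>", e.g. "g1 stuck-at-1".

Fault-free values for test 1 (A=0, B=1, C=1): g1=1, g2=1, g3=1, giving Y=1. Observed 0.
Test 1: faults giving observed 0 are {g3 stuck-at-0}.
Only g3 stuck-at-0 is consistent with every test.

g3 stuck-at-0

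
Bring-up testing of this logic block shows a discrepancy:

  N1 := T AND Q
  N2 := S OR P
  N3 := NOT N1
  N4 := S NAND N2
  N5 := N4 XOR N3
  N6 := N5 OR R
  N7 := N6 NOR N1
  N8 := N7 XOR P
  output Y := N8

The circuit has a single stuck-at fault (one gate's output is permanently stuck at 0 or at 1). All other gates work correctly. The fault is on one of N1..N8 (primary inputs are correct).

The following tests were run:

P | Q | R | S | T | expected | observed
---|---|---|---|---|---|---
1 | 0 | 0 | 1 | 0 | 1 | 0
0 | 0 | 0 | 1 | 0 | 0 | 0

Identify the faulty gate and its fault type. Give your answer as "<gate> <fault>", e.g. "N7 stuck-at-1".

N8 stuck-at-0

Fault-free values for test 1 (P=1, Q=0, R=0, S=1, T=0): N1=0, N2=1, N3=1, N4=0, N5=1, N6=1, N7=0, N8=1, giving Y=1. Observed 0.
Test 1: faults giving observed 0 are {N2 stuck-at-0, N3 stuck-at-0, N4 stuck-at-1, N5 stuck-at-0, N6 stuck-at-0, N7 stuck-at-1, N8 stuck-at-0}.
Test 2 (P=0, Q=0, R=0, S=1, T=0): fault-free N1=0, N2=1, N3=1, N4=0, N5=1, N6=1, N7=0, N8=0 → 0; observed 0. Eliminates N2 stuck-at-0, N3 stuck-at-0, N4 stuck-at-1, N5 stuck-at-0, N6 stuck-at-0, N7 stuck-at-1.
Only N8 stuck-at-0 is consistent with every test.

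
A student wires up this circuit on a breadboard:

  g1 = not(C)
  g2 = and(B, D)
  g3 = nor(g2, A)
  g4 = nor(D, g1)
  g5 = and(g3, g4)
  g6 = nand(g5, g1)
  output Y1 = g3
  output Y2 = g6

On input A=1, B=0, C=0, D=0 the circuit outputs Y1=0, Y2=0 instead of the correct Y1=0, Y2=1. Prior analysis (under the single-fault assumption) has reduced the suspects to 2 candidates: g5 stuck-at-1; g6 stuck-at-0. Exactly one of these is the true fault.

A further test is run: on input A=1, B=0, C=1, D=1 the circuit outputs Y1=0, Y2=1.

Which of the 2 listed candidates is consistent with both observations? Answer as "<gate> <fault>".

g5 stuck-at-1

Evaluate each candidate on input A=1, B=0, C=1, D=1:
  g5 stuck-at-1: g1=0, g2=0, g3=0, g4=0, g5=1 [stuck-at-1], g6=1 → Y1=0, Y2=1 — matches
  g6 stuck-at-0: g1=0, g2=0, g3=0, g4=0, g5=0, g6=0 [stuck-at-0] → Y1=0, Y2=0 — eliminated
Only g5 stuck-at-1 reproduces the observed Y1=0, Y2=1.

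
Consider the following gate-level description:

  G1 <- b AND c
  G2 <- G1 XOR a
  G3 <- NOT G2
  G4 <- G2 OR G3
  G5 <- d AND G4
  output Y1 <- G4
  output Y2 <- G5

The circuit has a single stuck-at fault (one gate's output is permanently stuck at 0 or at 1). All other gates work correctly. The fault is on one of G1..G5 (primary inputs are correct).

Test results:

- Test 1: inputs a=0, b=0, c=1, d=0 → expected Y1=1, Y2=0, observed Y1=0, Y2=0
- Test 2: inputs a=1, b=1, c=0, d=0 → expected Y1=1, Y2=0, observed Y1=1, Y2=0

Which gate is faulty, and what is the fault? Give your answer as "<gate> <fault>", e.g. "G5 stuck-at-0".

G3 stuck-at-0

Fault-free values for test 1 (a=0, b=0, c=1, d=0): G1=0, G2=0, G3=1, G4=1, G5=0, giving Y1=1, Y2=0. Observed Y1=0, Y2=0.
Test 1: faults giving observed Y1=0, Y2=0 are {G3 stuck-at-0, G4 stuck-at-0}.
Test 2 (a=1, b=1, c=0, d=0): fault-free G1=0, G2=1, G3=0, G4=1, G5=0 → Y1=1, Y2=0; observed Y1=1, Y2=0. Eliminates G4 stuck-at-0.
Only G3 stuck-at-0 is consistent with every test.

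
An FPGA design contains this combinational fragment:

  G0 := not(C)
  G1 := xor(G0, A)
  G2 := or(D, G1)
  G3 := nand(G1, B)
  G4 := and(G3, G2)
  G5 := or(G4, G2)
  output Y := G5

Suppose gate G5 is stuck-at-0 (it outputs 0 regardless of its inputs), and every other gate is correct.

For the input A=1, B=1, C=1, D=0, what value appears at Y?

Propagate with G5 forced: G0=0, G1=1, G2=1, G3=0, G4=0, G5=0 [stuck-at-0].
So Y = 0. (Without the fault it would be 1.)

0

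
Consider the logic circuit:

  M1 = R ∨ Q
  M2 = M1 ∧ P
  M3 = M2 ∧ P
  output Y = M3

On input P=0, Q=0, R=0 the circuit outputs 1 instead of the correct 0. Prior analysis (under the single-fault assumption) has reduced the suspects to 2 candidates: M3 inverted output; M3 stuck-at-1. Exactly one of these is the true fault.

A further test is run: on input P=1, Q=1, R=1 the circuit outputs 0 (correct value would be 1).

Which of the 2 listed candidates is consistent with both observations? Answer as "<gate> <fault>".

M3 inverted output

Evaluate each candidate on input P=1, Q=1, R=1:
  M3 inverted output: M1=1, M2=1, M3=0 [inverted output] → 0 — matches
  M3 stuck-at-1: M1=1, M2=1, M3=1 [stuck-at-1] → 1 — eliminated
Only M3 inverted output reproduces the observed 0.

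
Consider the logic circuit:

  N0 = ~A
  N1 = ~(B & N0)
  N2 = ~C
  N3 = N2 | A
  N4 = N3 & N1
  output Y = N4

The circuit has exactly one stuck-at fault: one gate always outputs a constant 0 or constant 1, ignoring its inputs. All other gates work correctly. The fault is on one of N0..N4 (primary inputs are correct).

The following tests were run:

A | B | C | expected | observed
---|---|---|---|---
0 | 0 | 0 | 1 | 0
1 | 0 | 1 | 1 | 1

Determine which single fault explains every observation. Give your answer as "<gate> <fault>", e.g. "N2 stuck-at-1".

N2 stuck-at-0

Fault-free values for test 1 (A=0, B=0, C=0): N0=1, N1=1, N2=1, N3=1, N4=1, giving Y=1. Observed 0.
Test 1: faults giving observed 0 are {N1 stuck-at-0, N2 stuck-at-0, N3 stuck-at-0, N4 stuck-at-0}.
Test 2 (A=1, B=0, C=1): fault-free N0=0, N1=1, N2=0, N3=1, N4=1 → 1; observed 1. Eliminates N1 stuck-at-0, N3 stuck-at-0, N4 stuck-at-0.
Only N2 stuck-at-0 is consistent with every test.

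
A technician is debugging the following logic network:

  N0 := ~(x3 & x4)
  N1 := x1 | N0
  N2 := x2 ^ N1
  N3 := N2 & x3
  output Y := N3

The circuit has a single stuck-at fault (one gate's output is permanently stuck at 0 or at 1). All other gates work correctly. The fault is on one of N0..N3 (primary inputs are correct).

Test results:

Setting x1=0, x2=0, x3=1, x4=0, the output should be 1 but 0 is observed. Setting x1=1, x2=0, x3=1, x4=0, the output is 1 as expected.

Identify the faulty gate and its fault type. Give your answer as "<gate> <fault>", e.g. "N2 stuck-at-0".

N0 stuck-at-0

Fault-free values for test 1 (x1=0, x2=0, x3=1, x4=0): N0=1, N1=1, N2=1, N3=1, giving Y=1. Observed 0.
Test 1: faults giving observed 0 are {N0 stuck-at-0, N1 stuck-at-0, N2 stuck-at-0, N3 stuck-at-0}.
Test 2 (x1=1, x2=0, x3=1, x4=0): fault-free N0=1, N1=1, N2=1, N3=1 → 1; observed 1. Eliminates N1 stuck-at-0, N2 stuck-at-0, N3 stuck-at-0.
Only N0 stuck-at-0 is consistent with every test.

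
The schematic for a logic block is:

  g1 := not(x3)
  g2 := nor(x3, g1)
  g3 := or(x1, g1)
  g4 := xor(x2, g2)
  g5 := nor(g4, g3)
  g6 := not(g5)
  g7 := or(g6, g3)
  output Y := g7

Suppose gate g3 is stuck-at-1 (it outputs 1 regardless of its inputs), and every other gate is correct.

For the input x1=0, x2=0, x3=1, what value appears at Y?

Propagate with g3 forced: g1=0, g2=0, g3=1 [stuck-at-1], g4=0, g5=0, g6=1, g7=1.
So Y = 1. (Without the fault it would be 0.)

1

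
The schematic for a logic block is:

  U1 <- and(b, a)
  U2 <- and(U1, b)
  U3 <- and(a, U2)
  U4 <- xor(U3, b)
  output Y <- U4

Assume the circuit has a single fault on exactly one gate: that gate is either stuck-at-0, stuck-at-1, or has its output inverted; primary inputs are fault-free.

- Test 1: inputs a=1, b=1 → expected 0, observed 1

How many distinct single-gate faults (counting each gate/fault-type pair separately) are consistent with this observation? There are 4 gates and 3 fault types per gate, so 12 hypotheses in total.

Fault-free: U1=1, U2=1, U3=1, U4=0 → 0. Observed 1.
  U1 stuck-at-0: output 1 ✓
  U1 stuck-at-1: output 0 ✗
  U1 inverted output: output 1 ✓
  U2 stuck-at-0: output 1 ✓
  U2 stuck-at-1: output 0 ✗
  U2 inverted output: output 1 ✓
  U3 stuck-at-0: output 1 ✓
  U3 stuck-at-1: output 0 ✗
  U3 inverted output: output 1 ✓
  U4 stuck-at-0: output 0 ✗
  U4 stuck-at-1: output 1 ✓
  U4 inverted output: output 1 ✓
Consistent faults: {U1 stuck-at-0, U1 inverted output, U2 stuck-at-0, U2 inverted output, U3 stuck-at-0, U3 inverted output, U4 stuck-at-1, U4 inverted output} — 8 in all.

8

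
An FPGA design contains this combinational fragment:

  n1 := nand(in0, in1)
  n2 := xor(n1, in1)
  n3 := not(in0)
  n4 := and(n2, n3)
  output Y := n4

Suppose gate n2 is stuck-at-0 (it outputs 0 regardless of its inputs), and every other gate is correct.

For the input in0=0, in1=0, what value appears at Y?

0

Propagate with n2 forced: n1=1, n2=0 [stuck-at-0], n3=1, n4=0.
So Y = 0. (Without the fault it would be 1.)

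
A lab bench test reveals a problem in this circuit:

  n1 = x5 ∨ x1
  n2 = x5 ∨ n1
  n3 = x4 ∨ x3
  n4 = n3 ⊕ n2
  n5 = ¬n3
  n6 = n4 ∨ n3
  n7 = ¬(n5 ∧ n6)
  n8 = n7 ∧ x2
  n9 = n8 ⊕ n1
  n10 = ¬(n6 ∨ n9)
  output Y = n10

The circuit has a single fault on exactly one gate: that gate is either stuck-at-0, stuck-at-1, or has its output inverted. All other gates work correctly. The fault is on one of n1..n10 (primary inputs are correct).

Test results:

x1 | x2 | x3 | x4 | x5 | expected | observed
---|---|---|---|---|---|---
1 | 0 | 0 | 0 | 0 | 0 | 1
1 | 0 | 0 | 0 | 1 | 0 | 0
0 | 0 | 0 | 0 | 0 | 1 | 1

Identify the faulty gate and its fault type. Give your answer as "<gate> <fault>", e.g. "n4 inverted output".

n1 stuck-at-0

Fault-free values for test 1 (x1=1, x2=0, x3=0, x4=0, x5=0): n1=1, n2=1, n3=0, n4=1, n5=1, n6=1, n7=0, n8=0, n9=1, n10=0, giving Y=0. Observed 1.
Test 1: faults giving observed 1 are {n1 stuck-at-0, n1 inverted output, n10 stuck-at-1, n10 inverted output}.
Test 2 (x1=1, x2=0, x3=0, x4=0, x5=1): fault-free n1=1, n2=1, n3=0, n4=1, n5=1, n6=1, n7=0, n8=0, n9=1, n10=0 → 0; observed 0. Eliminates n10 stuck-at-1, n10 inverted output.
Test 3 (x1=0, x2=0, x3=0, x4=0, x5=0): fault-free n1=0, n2=0, n3=0, n4=0, n5=1, n6=0, n7=1, n8=0, n9=0, n10=1 → 1; observed 1. Eliminates n1 inverted output.
Only n1 stuck-at-0 is consistent with every test.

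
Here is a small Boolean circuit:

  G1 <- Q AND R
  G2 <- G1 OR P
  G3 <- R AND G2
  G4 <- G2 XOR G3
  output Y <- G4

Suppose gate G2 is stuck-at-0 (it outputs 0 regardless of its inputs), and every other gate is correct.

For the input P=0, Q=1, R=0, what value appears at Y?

Propagate with G2 forced: G1=0, G2=0 [stuck-at-0], G3=0, G4=0.
So Y = 0. (Same as the fault-free value — the fault is masked on this input.)

0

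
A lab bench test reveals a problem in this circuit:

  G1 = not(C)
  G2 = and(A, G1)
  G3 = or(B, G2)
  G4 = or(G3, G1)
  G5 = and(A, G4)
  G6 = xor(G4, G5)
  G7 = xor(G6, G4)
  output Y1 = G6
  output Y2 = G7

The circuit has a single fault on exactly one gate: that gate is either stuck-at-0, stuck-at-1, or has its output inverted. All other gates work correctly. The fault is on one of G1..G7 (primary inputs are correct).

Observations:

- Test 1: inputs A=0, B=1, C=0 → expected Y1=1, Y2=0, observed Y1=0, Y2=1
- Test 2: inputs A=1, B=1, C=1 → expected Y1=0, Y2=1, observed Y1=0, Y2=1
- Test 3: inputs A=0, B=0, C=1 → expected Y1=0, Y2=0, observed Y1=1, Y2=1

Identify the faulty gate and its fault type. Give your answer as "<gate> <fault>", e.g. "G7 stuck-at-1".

Fault-free values for test 1 (A=0, B=1, C=0): G1=1, G2=0, G3=1, G4=1, G5=0, G6=1, G7=0, giving Y1=1, Y2=0. Observed Y1=0, Y2=1.
Test 1: faults giving observed Y1=0, Y2=1 are {G5 stuck-at-1, G5 inverted output, G6 stuck-at-0, G6 inverted output}.
Test 2 (A=1, B=1, C=1): fault-free G1=0, G2=0, G3=1, G4=1, G5=1, G6=0, G7=1 → Y1=0, Y2=1; observed Y1=0, Y2=1. Eliminates G5 inverted output, G6 inverted output.
Test 3 (A=0, B=0, C=1): fault-free G1=0, G2=0, G3=0, G4=0, G5=0, G6=0, G7=0 → Y1=0, Y2=0; observed Y1=1, Y2=1. Eliminates G6 stuck-at-0.
Only G5 stuck-at-1 is consistent with every test.

G5 stuck-at-1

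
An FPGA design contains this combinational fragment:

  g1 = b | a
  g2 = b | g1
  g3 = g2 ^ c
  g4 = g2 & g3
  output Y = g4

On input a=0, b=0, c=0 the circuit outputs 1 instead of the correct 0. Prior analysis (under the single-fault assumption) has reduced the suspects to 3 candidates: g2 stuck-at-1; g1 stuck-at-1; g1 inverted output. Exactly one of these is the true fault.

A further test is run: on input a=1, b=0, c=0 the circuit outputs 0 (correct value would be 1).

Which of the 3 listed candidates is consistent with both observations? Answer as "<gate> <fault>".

Evaluate each candidate on input a=1, b=0, c=0:
  g2 stuck-at-1: g1=1, g2=1 [stuck-at-1], g3=1, g4=1 → 1 — eliminated
  g1 stuck-at-1: g1=1 [stuck-at-1], g2=1, g3=1, g4=1 → 1 — eliminated
  g1 inverted output: g1=0 [inverted output], g2=0, g3=0, g4=0 → 0 — matches
Only g1 inverted output reproduces the observed 0.

g1 inverted output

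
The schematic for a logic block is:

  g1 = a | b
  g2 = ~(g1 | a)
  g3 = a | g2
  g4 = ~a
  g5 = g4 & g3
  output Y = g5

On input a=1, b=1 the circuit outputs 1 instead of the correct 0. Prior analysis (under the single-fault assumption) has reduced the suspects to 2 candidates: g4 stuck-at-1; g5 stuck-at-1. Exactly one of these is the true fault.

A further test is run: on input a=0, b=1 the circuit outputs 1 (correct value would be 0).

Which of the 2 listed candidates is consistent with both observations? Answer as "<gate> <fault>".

Evaluate each candidate on input a=0, b=1:
  g4 stuck-at-1: g1=1, g2=0, g3=0, g4=1 [stuck-at-1], g5=0 → 0 — eliminated
  g5 stuck-at-1: g1=1, g2=0, g3=0, g4=1, g5=1 [stuck-at-1] → 1 — matches
Only g5 stuck-at-1 reproduces the observed 1.

g5 stuck-at-1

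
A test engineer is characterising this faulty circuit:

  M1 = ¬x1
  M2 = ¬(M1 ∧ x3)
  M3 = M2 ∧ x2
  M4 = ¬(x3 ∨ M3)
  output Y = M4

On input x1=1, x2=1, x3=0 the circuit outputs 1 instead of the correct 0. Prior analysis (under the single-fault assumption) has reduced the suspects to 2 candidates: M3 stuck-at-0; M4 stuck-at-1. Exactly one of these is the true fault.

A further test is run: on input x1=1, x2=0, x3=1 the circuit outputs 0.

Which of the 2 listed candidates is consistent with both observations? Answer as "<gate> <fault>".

Evaluate each candidate on input x1=1, x2=0, x3=1:
  M3 stuck-at-0: M1=0, M2=1, M3=0 [stuck-at-0], M4=0 → 0 — matches
  M4 stuck-at-1: M1=0, M2=1, M3=0, M4=1 [stuck-at-1] → 1 — eliminated
Only M3 stuck-at-0 reproduces the observed 0.

M3 stuck-at-0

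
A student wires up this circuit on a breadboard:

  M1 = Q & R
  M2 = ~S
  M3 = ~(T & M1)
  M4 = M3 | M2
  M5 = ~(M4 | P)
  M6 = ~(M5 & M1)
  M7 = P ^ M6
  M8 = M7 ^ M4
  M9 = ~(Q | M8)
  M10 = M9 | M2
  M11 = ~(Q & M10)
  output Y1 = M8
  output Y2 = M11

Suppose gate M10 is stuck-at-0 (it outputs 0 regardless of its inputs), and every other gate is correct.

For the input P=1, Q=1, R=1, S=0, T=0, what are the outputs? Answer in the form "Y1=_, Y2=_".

Propagate with M10 forced: M1=1, M2=1, M3=1, M4=1, M5=0, M6=1, M7=0, M8=1, M9=0, M10=0 [stuck-at-0], M11=1.
So the outputs are Y1=1, Y2=1. (Without the fault they would be Y1=1, Y2=0.)

Y1=1, Y2=1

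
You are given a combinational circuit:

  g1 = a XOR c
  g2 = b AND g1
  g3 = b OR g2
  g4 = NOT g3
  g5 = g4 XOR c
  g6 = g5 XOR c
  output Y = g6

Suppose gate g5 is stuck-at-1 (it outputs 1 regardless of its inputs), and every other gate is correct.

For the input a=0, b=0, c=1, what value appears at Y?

Propagate with g5 forced: g1=1, g2=0, g3=0, g4=1, g5=1 [stuck-at-1], g6=0.
So Y = 0. (Without the fault it would be 1.)

0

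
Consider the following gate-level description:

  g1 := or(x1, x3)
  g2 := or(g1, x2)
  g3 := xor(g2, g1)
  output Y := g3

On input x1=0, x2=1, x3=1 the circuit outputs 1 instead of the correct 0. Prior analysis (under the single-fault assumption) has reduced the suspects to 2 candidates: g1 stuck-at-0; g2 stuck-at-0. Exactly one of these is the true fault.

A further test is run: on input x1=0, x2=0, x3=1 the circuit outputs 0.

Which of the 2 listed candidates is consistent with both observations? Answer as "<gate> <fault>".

Evaluate each candidate on input x1=0, x2=0, x3=1:
  g1 stuck-at-0: g1=0 [stuck-at-0], g2=0, g3=0 → 0 — matches
  g2 stuck-at-0: g1=1, g2=0 [stuck-at-0], g3=1 → 1 — eliminated
Only g1 stuck-at-0 reproduces the observed 0.

g1 stuck-at-0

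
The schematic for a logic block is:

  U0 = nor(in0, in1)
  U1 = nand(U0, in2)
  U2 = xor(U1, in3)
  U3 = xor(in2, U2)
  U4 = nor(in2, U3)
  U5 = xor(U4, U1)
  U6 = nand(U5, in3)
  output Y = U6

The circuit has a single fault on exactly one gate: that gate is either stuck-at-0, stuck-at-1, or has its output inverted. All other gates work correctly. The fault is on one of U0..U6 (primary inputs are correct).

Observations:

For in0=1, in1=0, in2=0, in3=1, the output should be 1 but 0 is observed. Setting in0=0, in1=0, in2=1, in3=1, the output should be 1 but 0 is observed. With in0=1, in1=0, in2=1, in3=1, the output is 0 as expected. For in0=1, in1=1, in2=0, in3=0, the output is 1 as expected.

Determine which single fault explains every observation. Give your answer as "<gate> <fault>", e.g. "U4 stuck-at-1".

Fault-free values for test 1 (in0=1, in1=0, in2=0, in3=1): U0=0, U1=1, U2=0, U3=0, U4=1, U5=0, U6=1, giving Y=1. Observed 0.
Test 1: faults giving observed 0 are {U2 stuck-at-1, U2 inverted output, U3 stuck-at-1, U3 inverted output, U4 stuck-at-0, U4 inverted output, U5 stuck-at-1, U5 inverted output, U6 stuck-at-0, U6 inverted output}.
Test 2 (in0=0, in1=0, in2=1, in3=1): fault-free U0=1, U1=0, U2=1, U3=0, U4=0, U5=0, U6=1 → 1; observed 0. Eliminates U2 stuck-at-1, U2 inverted output, U3 stuck-at-1, U3 inverted output, U4 stuck-at-0.
Test 3 (in0=1, in1=0, in2=1, in3=1): fault-free U0=0, U1=1, U2=0, U3=1, U4=0, U5=1, U6=0 → 0; observed 0. Eliminates U4 inverted output, U5 inverted output, U6 inverted output.
Test 4 (in0=1, in1=1, in2=0, in3=0): fault-free U0=0, U1=1, U2=1, U3=1, U4=0, U5=1, U6=1 → 1; observed 1. Eliminates U6 stuck-at-0.
Only U5 stuck-at-1 is consistent with every test.

U5 stuck-at-1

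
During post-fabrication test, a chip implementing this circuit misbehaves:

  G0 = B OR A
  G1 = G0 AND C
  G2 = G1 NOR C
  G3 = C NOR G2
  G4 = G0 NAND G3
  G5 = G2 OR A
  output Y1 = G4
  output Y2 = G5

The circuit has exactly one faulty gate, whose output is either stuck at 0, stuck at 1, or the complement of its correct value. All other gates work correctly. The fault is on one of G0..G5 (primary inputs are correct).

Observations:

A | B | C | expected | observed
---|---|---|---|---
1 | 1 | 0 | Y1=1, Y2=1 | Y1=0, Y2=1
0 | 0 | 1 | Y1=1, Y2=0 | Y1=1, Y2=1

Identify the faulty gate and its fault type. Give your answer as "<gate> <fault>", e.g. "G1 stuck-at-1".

G2 inverted output

Fault-free values for test 1 (A=1, B=1, C=0): G0=1, G1=0, G2=1, G3=0, G4=1, G5=1, giving Y1=1, Y2=1. Observed Y1=0, Y2=1.
Test 1: faults giving observed Y1=0, Y2=1 are {G1 stuck-at-1, G1 inverted output, G2 stuck-at-0, G2 inverted output, G3 stuck-at-1, G3 inverted output, G4 stuck-at-0, G4 inverted output}.
Test 2 (A=0, B=0, C=1): fault-free G0=0, G1=0, G2=0, G3=0, G4=1, G5=0 → Y1=1, Y2=0; observed Y1=1, Y2=1. Eliminates G1 stuck-at-1, G1 inverted output, G2 stuck-at-0, G3 stuck-at-1, G3 inverted output, G4 stuck-at-0, G4 inverted output.
Only G2 inverted output is consistent with every test.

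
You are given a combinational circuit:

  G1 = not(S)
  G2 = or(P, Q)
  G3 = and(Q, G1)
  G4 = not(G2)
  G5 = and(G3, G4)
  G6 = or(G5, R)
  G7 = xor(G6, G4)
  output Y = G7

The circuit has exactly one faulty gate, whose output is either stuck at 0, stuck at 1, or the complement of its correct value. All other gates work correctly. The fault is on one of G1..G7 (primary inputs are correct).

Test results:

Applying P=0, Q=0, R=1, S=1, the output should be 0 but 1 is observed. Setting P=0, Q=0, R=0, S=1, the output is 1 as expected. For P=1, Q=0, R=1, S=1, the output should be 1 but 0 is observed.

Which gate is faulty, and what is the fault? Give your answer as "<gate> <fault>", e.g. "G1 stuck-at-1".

Fault-free values for test 1 (P=0, Q=0, R=1, S=1): G1=0, G2=0, G3=0, G4=1, G5=0, G6=1, G7=0, giving Y=0. Observed 1.
Test 1: faults giving observed 1 are {G2 stuck-at-1, G2 inverted output, G4 stuck-at-0, G4 inverted output, G6 stuck-at-0, G6 inverted output, G7 stuck-at-1, G7 inverted output}.
Test 2 (P=0, Q=0, R=0, S=1): fault-free G1=0, G2=0, G3=0, G4=1, G5=0, G6=0, G7=1 → 1; observed 1. Eliminates G2 stuck-at-1, G2 inverted output, G4 stuck-at-0, G4 inverted output, G6 inverted output, G7 inverted output.
Test 3 (P=1, Q=0, R=1, S=1): fault-free G1=0, G2=1, G3=0, G4=0, G5=0, G6=1, G7=1 → 1; observed 0. Eliminates G7 stuck-at-1.
Only G6 stuck-at-0 is consistent with every test.

G6 stuck-at-0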